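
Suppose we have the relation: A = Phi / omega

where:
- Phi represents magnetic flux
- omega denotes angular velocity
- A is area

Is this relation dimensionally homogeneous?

No

Phi (magnetic flux) has dimensions [I^-1 L^2 M T^-2].
omega (angular velocity) has dimensions [T^-1].
A (area) has dimensions [L^2].

Left side: [L^2]
Right side: [I^-1 L^2 M T^-1]

The two sides have different dimensions, so the equation is NOT dimensionally consistent.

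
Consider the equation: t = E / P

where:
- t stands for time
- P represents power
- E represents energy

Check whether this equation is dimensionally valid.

Yes

t (time) has dimensions [T].
P (power) has dimensions [L^2 M T^-3].
E (energy) has dimensions [L^2 M T^-2].

Left side: [T]
Right side: [T]

Both sides have the same dimensions, so the equation is dimensionally consistent.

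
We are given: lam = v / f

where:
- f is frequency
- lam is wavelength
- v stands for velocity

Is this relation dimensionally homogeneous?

Yes

f (frequency) has dimensions [T^-1].
lam (wavelength) has dimensions [L].
v (velocity) has dimensions [L T^-1].

Left side: [L]
Right side: [L]

Both sides have the same dimensions, so the equation is dimensionally consistent.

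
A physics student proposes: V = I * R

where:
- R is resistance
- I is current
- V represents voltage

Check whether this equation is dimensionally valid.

Yes

R (resistance) has dimensions [I^-2 L^2 M T^-3].
I (current) has dimensions [I].
V (voltage) has dimensions [I^-1 L^2 M T^-3].

Left side: [I^-1 L^2 M T^-3]
Right side: [I^-1 L^2 M T^-3]

Both sides have the same dimensions, so the equation is dimensionally consistent.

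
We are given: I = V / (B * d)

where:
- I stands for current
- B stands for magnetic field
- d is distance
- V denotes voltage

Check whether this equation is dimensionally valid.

No

I (current) has dimensions [I].
B (magnetic field) has dimensions [I^-1 M T^-2].
d (distance) has dimensions [L].
V (voltage) has dimensions [I^-1 L^2 M T^-3].

Left side: [I]
Right side: [L T^-1]

The two sides have different dimensions, so the equation is NOT dimensionally consistent.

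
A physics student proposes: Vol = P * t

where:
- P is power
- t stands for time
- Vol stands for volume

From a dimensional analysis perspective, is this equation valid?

No

P (power) has dimensions [L^2 M T^-3].
t (time) has dimensions [T].
Vol (volume) has dimensions [L^3].

Left side: [L^3]
Right side: [L^2 M T^-2]

The two sides have different dimensions, so the equation is NOT dimensionally consistent.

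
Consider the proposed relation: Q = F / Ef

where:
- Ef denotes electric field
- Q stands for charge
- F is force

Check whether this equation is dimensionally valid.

Yes

Ef (electric field) has dimensions [I^-1 L M T^-3].
Q (charge) has dimensions [I T].
F (force) has dimensions [L M T^-2].

Left side: [I T]
Right side: [I T]

Both sides have the same dimensions, so the equation is dimensionally consistent.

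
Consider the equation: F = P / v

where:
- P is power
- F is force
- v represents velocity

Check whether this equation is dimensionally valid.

Yes

P (power) has dimensions [L^2 M T^-3].
F (force) has dimensions [L M T^-2].
v (velocity) has dimensions [L T^-1].

Left side: [L M T^-2]
Right side: [L M T^-2]

Both sides have the same dimensions, so the equation is dimensionally consistent.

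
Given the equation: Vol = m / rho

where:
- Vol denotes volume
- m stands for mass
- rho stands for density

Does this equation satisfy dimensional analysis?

Yes

Vol (volume) has dimensions [L^3].
m (mass) has dimensions [M].
rho (density) has dimensions [L^-3 M].

Left side: [L^3]
Right side: [L^3]

Both sides have the same dimensions, so the equation is dimensionally consistent.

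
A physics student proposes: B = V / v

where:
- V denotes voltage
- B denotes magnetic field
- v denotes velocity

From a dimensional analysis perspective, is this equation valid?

No

V (voltage) has dimensions [I^-1 L^2 M T^-3].
B (magnetic field) has dimensions [I^-1 M T^-2].
v (velocity) has dimensions [L T^-1].

Left side: [I^-1 M T^-2]
Right side: [I^-1 L M T^-2]

The two sides have different dimensions, so the equation is NOT dimensionally consistent.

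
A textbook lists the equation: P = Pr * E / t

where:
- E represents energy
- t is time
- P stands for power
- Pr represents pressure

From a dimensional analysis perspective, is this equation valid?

No

E (energy) has dimensions [L^2 M T^-2].
t (time) has dimensions [T].
P (power) has dimensions [L^2 M T^-3].
Pr (pressure) has dimensions [L^-1 M T^-2].

Left side: [L^2 M T^-3]
Right side: [L M^2 T^-5]

The two sides have different dimensions, so the equation is NOT dimensionally consistent.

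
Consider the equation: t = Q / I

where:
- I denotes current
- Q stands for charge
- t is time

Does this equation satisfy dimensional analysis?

Yes

I (current) has dimensions [I].
Q (charge) has dimensions [I T].
t (time) has dimensions [T].

Left side: [T]
Right side: [T]

Both sides have the same dimensions, so the equation is dimensionally consistent.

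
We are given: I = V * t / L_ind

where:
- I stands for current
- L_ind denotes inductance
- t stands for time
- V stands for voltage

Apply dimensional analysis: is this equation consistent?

Yes

I (current) has dimensions [I].
L_ind (inductance) has dimensions [I^-2 L^2 M T^-2].
t (time) has dimensions [T].
V (voltage) has dimensions [I^-1 L^2 M T^-3].

Left side: [I]
Right side: [I]

Both sides have the same dimensions, so the equation is dimensionally consistent.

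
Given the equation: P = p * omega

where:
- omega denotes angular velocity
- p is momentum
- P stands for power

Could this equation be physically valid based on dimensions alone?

No

omega (angular velocity) has dimensions [T^-1].
p (momentum) has dimensions [L M T^-1].
P (power) has dimensions [L^2 M T^-3].

Left side: [L^2 M T^-3]
Right side: [L M T^-2]

The two sides have different dimensions, so the equation is NOT dimensionally consistent.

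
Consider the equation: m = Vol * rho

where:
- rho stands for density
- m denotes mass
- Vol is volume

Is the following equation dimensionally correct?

Yes

rho (density) has dimensions [L^-3 M].
m (mass) has dimensions [M].
Vol (volume) has dimensions [L^3].

Left side: [M]
Right side: [M]

Both sides have the same dimensions, so the equation is dimensionally consistent.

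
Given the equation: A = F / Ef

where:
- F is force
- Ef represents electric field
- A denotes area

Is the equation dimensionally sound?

No

F (force) has dimensions [L M T^-2].
Ef (electric field) has dimensions [I^-1 L M T^-3].
A (area) has dimensions [L^2].

Left side: [L^2]
Right side: [I T]

The two sides have different dimensions, so the equation is NOT dimensionally consistent.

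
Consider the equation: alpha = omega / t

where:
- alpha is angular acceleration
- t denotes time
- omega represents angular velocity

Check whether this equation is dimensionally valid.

Yes

alpha (angular acceleration) has dimensions [T^-2].
t (time) has dimensions [T].
omega (angular velocity) has dimensions [T^-1].

Left side: [T^-2]
Right side: [T^-2]

Both sides have the same dimensions, so the equation is dimensionally consistent.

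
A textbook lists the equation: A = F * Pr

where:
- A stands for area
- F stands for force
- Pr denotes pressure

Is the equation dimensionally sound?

No

A (area) has dimensions [L^2].
F (force) has dimensions [L M T^-2].
Pr (pressure) has dimensions [L^-1 M T^-2].

Left side: [L^2]
Right side: [M^2 T^-4]

The two sides have different dimensions, so the equation is NOT dimensionally consistent.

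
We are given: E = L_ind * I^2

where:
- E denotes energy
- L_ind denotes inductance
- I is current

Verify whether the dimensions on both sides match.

Yes

E (energy) has dimensions [L^2 M T^-2].
L_ind (inductance) has dimensions [I^-2 L^2 M T^-2].
I (current) has dimensions [I].

Left side: [L^2 M T^-2]
Right side: [L^2 M T^-2]

Both sides have the same dimensions, so the equation is dimensionally consistent.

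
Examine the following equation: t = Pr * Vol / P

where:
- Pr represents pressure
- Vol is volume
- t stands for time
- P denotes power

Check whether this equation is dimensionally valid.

Yes

Pr (pressure) has dimensions [L^-1 M T^-2].
Vol (volume) has dimensions [L^3].
t (time) has dimensions [T].
P (power) has dimensions [L^2 M T^-3].

Left side: [T]
Right side: [T]

Both sides have the same dimensions, so the equation is dimensionally consistent.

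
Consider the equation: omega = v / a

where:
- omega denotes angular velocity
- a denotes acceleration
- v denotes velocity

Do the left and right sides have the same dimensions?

No

omega (angular velocity) has dimensions [T^-1].
a (acceleration) has dimensions [L T^-2].
v (velocity) has dimensions [L T^-1].

Left side: [T^-1]
Right side: [T]

The two sides have different dimensions, so the equation is NOT dimensionally consistent.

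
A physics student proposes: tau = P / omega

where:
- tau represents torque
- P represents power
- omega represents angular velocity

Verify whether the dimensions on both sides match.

Yes

tau (torque) has dimensions [L^2 M T^-2].
P (power) has dimensions [L^2 M T^-3].
omega (angular velocity) has dimensions [T^-1].

Left side: [L^2 M T^-2]
Right side: [L^2 M T^-2]

Both sides have the same dimensions, so the equation is dimensionally consistent.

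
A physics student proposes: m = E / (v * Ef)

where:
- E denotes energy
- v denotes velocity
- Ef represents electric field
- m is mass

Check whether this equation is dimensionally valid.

No

E (energy) has dimensions [L^2 M T^-2].
v (velocity) has dimensions [L T^-1].
Ef (electric field) has dimensions [I^-1 L M T^-3].
m (mass) has dimensions [M].

Left side: [M]
Right side: [I T^2]

The two sides have different dimensions, so the equation is NOT dimensionally consistent.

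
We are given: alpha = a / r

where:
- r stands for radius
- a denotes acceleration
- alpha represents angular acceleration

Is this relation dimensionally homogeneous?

Yes

r (radius) has dimensions [L].
a (acceleration) has dimensions [L T^-2].
alpha (angular acceleration) has dimensions [T^-2].

Left side: [T^-2]
Right side: [T^-2]

Both sides have the same dimensions, so the equation is dimensionally consistent.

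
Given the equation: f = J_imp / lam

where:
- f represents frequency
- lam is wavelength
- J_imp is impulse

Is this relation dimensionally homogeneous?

No

f (frequency) has dimensions [T^-1].
lam (wavelength) has dimensions [L].
J_imp (impulse) has dimensions [L M T^-1].

Left side: [T^-1]
Right side: [M T^-1]

The two sides have different dimensions, so the equation is NOT dimensionally consistent.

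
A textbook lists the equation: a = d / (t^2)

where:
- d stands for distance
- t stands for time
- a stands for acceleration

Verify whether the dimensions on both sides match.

Yes

d (distance) has dimensions [L].
t (time) has dimensions [T].
a (acceleration) has dimensions [L T^-2].

Left side: [L T^-2]
Right side: [L T^-2]

Both sides have the same dimensions, so the equation is dimensionally consistent.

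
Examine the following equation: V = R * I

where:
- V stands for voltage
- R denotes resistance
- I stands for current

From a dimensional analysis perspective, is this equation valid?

Yes

V (voltage) has dimensions [I^-1 L^2 M T^-3].
R (resistance) has dimensions [I^-2 L^2 M T^-3].
I (current) has dimensions [I].

Left side: [I^-1 L^2 M T^-3]
Right side: [I^-1 L^2 M T^-3]

Both sides have the same dimensions, so the equation is dimensionally consistent.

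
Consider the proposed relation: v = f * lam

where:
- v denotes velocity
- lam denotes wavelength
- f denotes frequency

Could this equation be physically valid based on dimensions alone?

Yes

v (velocity) has dimensions [L T^-1].
lam (wavelength) has dimensions [L].
f (frequency) has dimensions [T^-1].

Left side: [L T^-1]
Right side: [L T^-1]

Both sides have the same dimensions, so the equation is dimensionally consistent.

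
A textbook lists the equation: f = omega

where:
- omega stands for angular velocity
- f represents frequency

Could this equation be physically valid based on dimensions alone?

Yes

omega (angular velocity) has dimensions [T^-1].
f (frequency) has dimensions [T^-1].

Left side: [T^-1]
Right side: [T^-1]

Both sides have the same dimensions, so the equation is dimensionally consistent.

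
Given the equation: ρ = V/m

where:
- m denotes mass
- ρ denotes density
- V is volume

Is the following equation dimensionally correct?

No

m (mass) has dimensions [M].
ρ (density) has dimensions [L^-3 M].
V (volume) has dimensions [L^3].

Left side: [L^-3 M]
Right side: [L^3 M^-1]

The two sides have different dimensions, so the equation is NOT dimensionally consistent.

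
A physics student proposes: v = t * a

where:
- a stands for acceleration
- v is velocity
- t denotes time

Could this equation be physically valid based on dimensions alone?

Yes

a (acceleration) has dimensions [L T^-2].
v (velocity) has dimensions [L T^-1].
t (time) has dimensions [T].

Left side: [L T^-1]
Right side: [L T^-1]

Both sides have the same dimensions, so the equation is dimensionally consistent.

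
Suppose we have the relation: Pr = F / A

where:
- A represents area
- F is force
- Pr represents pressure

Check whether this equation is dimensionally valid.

Yes

A (area) has dimensions [L^2].
F (force) has dimensions [L M T^-2].
Pr (pressure) has dimensions [L^-1 M T^-2].

Left side: [L^-1 M T^-2]
Right side: [L^-1 M T^-2]

Both sides have the same dimensions, so the equation is dimensionally consistent.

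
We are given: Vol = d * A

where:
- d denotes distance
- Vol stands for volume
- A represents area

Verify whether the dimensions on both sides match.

Yes

d (distance) has dimensions [L].
Vol (volume) has dimensions [L^3].
A (area) has dimensions [L^2].

Left side: [L^3]
Right side: [L^3]

Both sides have the same dimensions, so the equation is dimensionally consistent.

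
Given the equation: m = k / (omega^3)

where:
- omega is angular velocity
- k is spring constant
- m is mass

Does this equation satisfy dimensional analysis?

No

omega (angular velocity) has dimensions [T^-1].
k (spring constant) has dimensions [M T^-2].
m (mass) has dimensions [M].

Left side: [M]
Right side: [M T]

The two sides have different dimensions, so the equation is NOT dimensionally consistent.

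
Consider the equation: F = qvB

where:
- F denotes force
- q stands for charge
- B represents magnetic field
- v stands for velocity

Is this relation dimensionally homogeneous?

Yes

F (force) has dimensions [L M T^-2].
q (charge) has dimensions [I T].
B (magnetic field) has dimensions [I^-1 M T^-2].
v (velocity) has dimensions [L T^-1].

Left side: [L M T^-2]
Right side: [L M T^-2]

Both sides have the same dimensions, so the equation is dimensionally consistent.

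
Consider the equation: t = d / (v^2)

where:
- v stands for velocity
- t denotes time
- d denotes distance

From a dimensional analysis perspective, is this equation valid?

No

v (velocity) has dimensions [L T^-1].
t (time) has dimensions [T].
d (distance) has dimensions [L].

Left side: [T]
Right side: [L^-1 T^2]

The two sides have different dimensions, so the equation is NOT dimensionally consistent.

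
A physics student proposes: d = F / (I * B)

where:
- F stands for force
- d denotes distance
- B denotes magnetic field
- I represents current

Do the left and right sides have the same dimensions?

Yes

F (force) has dimensions [L M T^-2].
d (distance) has dimensions [L].
B (magnetic field) has dimensions [I^-1 M T^-2].
I (current) has dimensions [I].

Left side: [L]
Right side: [L]

Both sides have the same dimensions, so the equation is dimensionally consistent.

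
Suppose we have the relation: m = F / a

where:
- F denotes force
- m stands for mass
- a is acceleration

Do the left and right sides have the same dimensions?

Yes

F (force) has dimensions [L M T^-2].
m (mass) has dimensions [M].
a (acceleration) has dimensions [L T^-2].

Left side: [M]
Right side: [M]

Both sides have the same dimensions, so the equation is dimensionally consistent.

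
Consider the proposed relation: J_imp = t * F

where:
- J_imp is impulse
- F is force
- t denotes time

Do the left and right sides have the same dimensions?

Yes

J_imp (impulse) has dimensions [L M T^-1].
F (force) has dimensions [L M T^-2].
t (time) has dimensions [T].

Left side: [L M T^-1]
Right side: [L M T^-1]

Both sides have the same dimensions, so the equation is dimensionally consistent.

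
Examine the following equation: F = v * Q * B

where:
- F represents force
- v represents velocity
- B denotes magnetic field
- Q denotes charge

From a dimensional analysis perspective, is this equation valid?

Yes

F (force) has dimensions [L M T^-2].
v (velocity) has dimensions [L T^-1].
B (magnetic field) has dimensions [I^-1 M T^-2].
Q (charge) has dimensions [I T].

Left side: [L M T^-2]
Right side: [L M T^-2]

Both sides have the same dimensions, so the equation is dimensionally consistent.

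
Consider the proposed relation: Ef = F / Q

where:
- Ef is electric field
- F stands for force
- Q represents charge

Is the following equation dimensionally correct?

Yes

Ef (electric field) has dimensions [I^-1 L M T^-3].
F (force) has dimensions [L M T^-2].
Q (charge) has dimensions [I T].

Left side: [I^-1 L M T^-3]
Right side: [I^-1 L M T^-3]

Both sides have the same dimensions, so the equation is dimensionally consistent.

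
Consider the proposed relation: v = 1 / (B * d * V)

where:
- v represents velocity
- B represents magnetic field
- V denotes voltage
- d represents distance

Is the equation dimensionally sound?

No

v (velocity) has dimensions [L T^-1].
B (magnetic field) has dimensions [I^-1 M T^-2].
V (voltage) has dimensions [I^-1 L^2 M T^-3].
d (distance) has dimensions [L].

Left side: [L T^-1]
Right side: [I^2 L^-3 M^-2 T^5]

The two sides have different dimensions, so the equation is NOT dimensionally consistent.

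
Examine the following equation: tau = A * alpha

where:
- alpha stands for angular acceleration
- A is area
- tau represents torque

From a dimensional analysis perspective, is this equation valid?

No

alpha (angular acceleration) has dimensions [T^-2].
A (area) has dimensions [L^2].
tau (torque) has dimensions [L^2 M T^-2].

Left side: [L^2 M T^-2]
Right side: [L^2 T^-2]

The two sides have different dimensions, so the equation is NOT dimensionally consistent.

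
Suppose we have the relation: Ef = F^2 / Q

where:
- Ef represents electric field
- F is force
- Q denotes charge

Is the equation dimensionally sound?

No

Ef (electric field) has dimensions [I^-1 L M T^-3].
F (force) has dimensions [L M T^-2].
Q (charge) has dimensions [I T].

Left side: [I^-1 L M T^-3]
Right side: [I^-1 L^2 M^2 T^-5]

The two sides have different dimensions, so the equation is NOT dimensionally consistent.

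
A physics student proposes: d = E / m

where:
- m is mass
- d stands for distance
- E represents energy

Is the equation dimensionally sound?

No

m (mass) has dimensions [M].
d (distance) has dimensions [L].
E (energy) has dimensions [L^2 M T^-2].

Left side: [L]
Right side: [L^2 T^-2]

The two sides have different dimensions, so the equation is NOT dimensionally consistent.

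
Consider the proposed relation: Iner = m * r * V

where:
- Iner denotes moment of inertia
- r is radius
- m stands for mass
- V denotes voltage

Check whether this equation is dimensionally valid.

No

Iner (moment of inertia) has dimensions [L^2 M].
r (radius) has dimensions [L].
m (mass) has dimensions [M].
V (voltage) has dimensions [I^-1 L^2 M T^-3].

Left side: [L^2 M]
Right side: [I^-1 L^3 M^2 T^-3]

The two sides have different dimensions, so the equation is NOT dimensionally consistent.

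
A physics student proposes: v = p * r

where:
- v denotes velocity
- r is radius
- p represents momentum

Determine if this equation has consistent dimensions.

No

v (velocity) has dimensions [L T^-1].
r (radius) has dimensions [L].
p (momentum) has dimensions [L M T^-1].

Left side: [L T^-1]
Right side: [L^2 M T^-1]

The two sides have different dimensions, so the equation is NOT dimensionally consistent.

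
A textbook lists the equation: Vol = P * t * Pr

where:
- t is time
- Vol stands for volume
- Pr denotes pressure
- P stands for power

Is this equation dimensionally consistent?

No

t (time) has dimensions [T].
Vol (volume) has dimensions [L^3].
Pr (pressure) has dimensions [L^-1 M T^-2].
P (power) has dimensions [L^2 M T^-3].

Left side: [L^3]
Right side: [L M^2 T^-4]

The two sides have different dimensions, so the equation is NOT dimensionally consistent.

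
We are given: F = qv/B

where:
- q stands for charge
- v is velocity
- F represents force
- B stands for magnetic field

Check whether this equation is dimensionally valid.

No

q (charge) has dimensions [I T].
v (velocity) has dimensions [L T^-1].
F (force) has dimensions [L M T^-2].
B (magnetic field) has dimensions [I^-1 M T^-2].

Left side: [L M T^-2]
Right side: [I^2 L M^-1 T^2]

The two sides have different dimensions, so the equation is NOT dimensionally consistent.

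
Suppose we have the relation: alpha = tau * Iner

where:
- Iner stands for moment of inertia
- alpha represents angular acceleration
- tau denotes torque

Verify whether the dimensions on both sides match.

No

Iner (moment of inertia) has dimensions [L^2 M].
alpha (angular acceleration) has dimensions [T^-2].
tau (torque) has dimensions [L^2 M T^-2].

Left side: [T^-2]
Right side: [L^4 M^2 T^-2]

The two sides have different dimensions, so the equation is NOT dimensionally consistent.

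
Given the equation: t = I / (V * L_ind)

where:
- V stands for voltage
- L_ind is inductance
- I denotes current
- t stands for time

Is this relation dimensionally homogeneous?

No

V (voltage) has dimensions [I^-1 L^2 M T^-3].
L_ind (inductance) has dimensions [I^-2 L^2 M T^-2].
I (current) has dimensions [I].
t (time) has dimensions [T].

Left side: [T]
Right side: [I^4 L^-4 M^-2 T^5]

The two sides have different dimensions, so the equation is NOT dimensionally consistent.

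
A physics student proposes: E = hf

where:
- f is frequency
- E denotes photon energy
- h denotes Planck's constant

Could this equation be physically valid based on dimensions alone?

Yes

f (frequency) has dimensions [T^-1].
E (photon energy) has dimensions [L^2 M T^-2].
h (Planck's constant) has dimensions [L^2 M T^-1].

Left side: [L^2 M T^-2]
Right side: [L^2 M T^-2]

Both sides have the same dimensions, so the equation is dimensionally consistent.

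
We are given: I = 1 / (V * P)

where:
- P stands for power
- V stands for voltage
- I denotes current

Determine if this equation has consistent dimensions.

No

P (power) has dimensions [L^2 M T^-3].
V (voltage) has dimensions [I^-1 L^2 M T^-3].
I (current) has dimensions [I].

Left side: [I]
Right side: [I L^-4 M^-2 T^6]

The two sides have different dimensions, so the equation is NOT dimensionally consistent.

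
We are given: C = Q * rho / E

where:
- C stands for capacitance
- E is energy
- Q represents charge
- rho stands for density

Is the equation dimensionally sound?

No

C (capacitance) has dimensions [I^2 L^-2 M^-1 T^4].
E (energy) has dimensions [L^2 M T^-2].
Q (charge) has dimensions [I T].
rho (density) has dimensions [L^-3 M].

Left side: [I^2 L^-2 M^-1 T^4]
Right side: [I L^-5 T^3]

The two sides have different dimensions, so the equation is NOT dimensionally consistent.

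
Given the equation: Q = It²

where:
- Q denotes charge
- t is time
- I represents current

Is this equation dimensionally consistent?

No

Q (charge) has dimensions [I T].
t (time) has dimensions [T].
I (current) has dimensions [I].

Left side: [I T]
Right side: [I T^2]

The two sides have different dimensions, so the equation is NOT dimensionally consistent.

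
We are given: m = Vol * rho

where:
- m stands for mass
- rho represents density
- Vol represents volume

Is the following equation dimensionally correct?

Yes

m (mass) has dimensions [M].
rho (density) has dimensions [L^-3 M].
Vol (volume) has dimensions [L^3].

Left side: [M]
Right side: [M]

Both sides have the same dimensions, so the equation is dimensionally consistent.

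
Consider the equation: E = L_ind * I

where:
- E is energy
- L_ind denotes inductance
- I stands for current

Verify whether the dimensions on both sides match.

No

E (energy) has dimensions [L^2 M T^-2].
L_ind (inductance) has dimensions [I^-2 L^2 M T^-2].
I (current) has dimensions [I].

Left side: [L^2 M T^-2]
Right side: [I^-1 L^2 M T^-2]

The two sides have different dimensions, so the equation is NOT dimensionally consistent.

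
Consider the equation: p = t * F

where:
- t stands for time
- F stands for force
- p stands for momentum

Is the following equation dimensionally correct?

Yes

t (time) has dimensions [T].
F (force) has dimensions [L M T^-2].
p (momentum) has dimensions [L M T^-1].

Left side: [L M T^-1]
Right side: [L M T^-1]

Both sides have the same dimensions, so the equation is dimensionally consistent.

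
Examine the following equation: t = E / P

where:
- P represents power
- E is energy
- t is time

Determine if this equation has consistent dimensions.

Yes

P (power) has dimensions [L^2 M T^-3].
E (energy) has dimensions [L^2 M T^-2].
t (time) has dimensions [T].

Left side: [T]
Right side: [T]

Both sides have the same dimensions, so the equation is dimensionally consistent.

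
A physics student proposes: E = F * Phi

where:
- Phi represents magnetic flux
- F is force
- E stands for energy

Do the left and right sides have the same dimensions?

No

Phi (magnetic flux) has dimensions [I^-1 L^2 M T^-2].
F (force) has dimensions [L M T^-2].
E (energy) has dimensions [L^2 M T^-2].

Left side: [L^2 M T^-2]
Right side: [I^-1 L^3 M^2 T^-4]

The two sides have different dimensions, so the equation is NOT dimensionally consistent.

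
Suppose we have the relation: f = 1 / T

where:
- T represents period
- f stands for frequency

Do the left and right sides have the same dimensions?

Yes

T (period) has dimensions [T].
f (frequency) has dimensions [T^-1].

Left side: [T^-1]
Right side: [T^-1]

Both sides have the same dimensions, so the equation is dimensionally consistent.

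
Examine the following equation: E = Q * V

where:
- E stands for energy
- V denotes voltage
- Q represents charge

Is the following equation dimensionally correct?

Yes

E (energy) has dimensions [L^2 M T^-2].
V (voltage) has dimensions [I^-1 L^2 M T^-3].
Q (charge) has dimensions [I T].

Left side: [L^2 M T^-2]
Right side: [L^2 M T^-2]

Both sides have the same dimensions, so the equation is dimensionally consistent.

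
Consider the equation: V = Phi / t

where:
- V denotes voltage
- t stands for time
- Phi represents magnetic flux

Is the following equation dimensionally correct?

Yes

V (voltage) has dimensions [I^-1 L^2 M T^-3].
t (time) has dimensions [T].
Phi (magnetic flux) has dimensions [I^-1 L^2 M T^-2].

Left side: [I^-1 L^2 M T^-3]
Right side: [I^-1 L^2 M T^-3]

Both sides have the same dimensions, so the equation is dimensionally consistent.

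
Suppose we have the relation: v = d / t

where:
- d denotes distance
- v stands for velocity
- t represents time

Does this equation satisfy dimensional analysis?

Yes

d (distance) has dimensions [L].
v (velocity) has dimensions [L T^-1].
t (time) has dimensions [T].

Left side: [L T^-1]
Right side: [L T^-1]

Both sides have the same dimensions, so the equation is dimensionally consistent.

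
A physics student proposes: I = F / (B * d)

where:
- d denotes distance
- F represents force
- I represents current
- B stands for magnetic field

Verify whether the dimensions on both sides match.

Yes

d (distance) has dimensions [L].
F (force) has dimensions [L M T^-2].
I (current) has dimensions [I].
B (magnetic field) has dimensions [I^-1 M T^-2].

Left side: [I]
Right side: [I]

Both sides have the same dimensions, so the equation is dimensionally consistent.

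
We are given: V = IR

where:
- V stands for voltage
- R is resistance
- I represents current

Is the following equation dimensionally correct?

Yes

V (voltage) has dimensions [I^-1 L^2 M T^-3].
R (resistance) has dimensions [I^-2 L^2 M T^-3].
I (current) has dimensions [I].

Left side: [I^-1 L^2 M T^-3]
Right side: [I^-1 L^2 M T^-3]

Both sides have the same dimensions, so the equation is dimensionally consistent.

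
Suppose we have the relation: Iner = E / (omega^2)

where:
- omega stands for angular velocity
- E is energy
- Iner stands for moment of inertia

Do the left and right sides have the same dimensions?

Yes

omega (angular velocity) has dimensions [T^-1].
E (energy) has dimensions [L^2 M T^-2].
Iner (moment of inertia) has dimensions [L^2 M].

Left side: [L^2 M]
Right side: [L^2 M]

Both sides have the same dimensions, so the equation is dimensionally consistent.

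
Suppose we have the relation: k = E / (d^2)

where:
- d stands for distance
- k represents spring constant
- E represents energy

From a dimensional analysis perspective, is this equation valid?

Yes

d (distance) has dimensions [L].
k (spring constant) has dimensions [M T^-2].
E (energy) has dimensions [L^2 M T^-2].

Left side: [M T^-2]
Right side: [M T^-2]

Both sides have the same dimensions, so the equation is dimensionally consistent.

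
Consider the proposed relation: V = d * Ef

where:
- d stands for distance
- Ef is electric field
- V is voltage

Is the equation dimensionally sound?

Yes

d (distance) has dimensions [L].
Ef (electric field) has dimensions [I^-1 L M T^-3].
V (voltage) has dimensions [I^-1 L^2 M T^-3].

Left side: [I^-1 L^2 M T^-3]
Right side: [I^-1 L^2 M T^-3]

Both sides have the same dimensions, so the equation is dimensionally consistent.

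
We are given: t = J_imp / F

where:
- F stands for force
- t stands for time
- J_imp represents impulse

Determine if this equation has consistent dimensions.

Yes

F (force) has dimensions [L M T^-2].
t (time) has dimensions [T].
J_imp (impulse) has dimensions [L M T^-1].

Left side: [T]
Right side: [T]

Both sides have the same dimensions, so the equation is dimensionally consistent.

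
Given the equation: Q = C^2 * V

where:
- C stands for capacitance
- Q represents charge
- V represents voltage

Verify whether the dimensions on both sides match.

No

C (capacitance) has dimensions [I^2 L^-2 M^-1 T^4].
Q (charge) has dimensions [I T].
V (voltage) has dimensions [I^-1 L^2 M T^-3].

Left side: [I T]
Right side: [I^3 L^-2 M^-1 T^5]

The two sides have different dimensions, so the equation is NOT dimensionally consistent.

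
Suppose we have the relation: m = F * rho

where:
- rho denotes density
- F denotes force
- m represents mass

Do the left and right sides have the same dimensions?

No

rho (density) has dimensions [L^-3 M].
F (force) has dimensions [L M T^-2].
m (mass) has dimensions [M].

Left side: [M]
Right side: [L^-2 M^2 T^-2]

The two sides have different dimensions, so the equation is NOT dimensionally consistent.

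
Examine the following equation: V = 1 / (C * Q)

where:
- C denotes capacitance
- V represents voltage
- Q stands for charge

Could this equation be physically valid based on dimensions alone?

No

C (capacitance) has dimensions [I^2 L^-2 M^-1 T^4].
V (voltage) has dimensions [I^-1 L^2 M T^-3].
Q (charge) has dimensions [I T].

Left side: [I^-1 L^2 M T^-3]
Right side: [I^-3 L^2 M T^-5]

The two sides have different dimensions, so the equation is NOT dimensionally consistent.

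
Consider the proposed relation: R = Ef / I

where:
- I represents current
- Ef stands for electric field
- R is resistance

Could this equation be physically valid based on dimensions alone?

No

I (current) has dimensions [I].
Ef (electric field) has dimensions [I^-1 L M T^-3].
R (resistance) has dimensions [I^-2 L^2 M T^-3].

Left side: [I^-2 L^2 M T^-3]
Right side: [I^-2 L M T^-3]

The two sides have different dimensions, so the equation is NOT dimensionally consistent.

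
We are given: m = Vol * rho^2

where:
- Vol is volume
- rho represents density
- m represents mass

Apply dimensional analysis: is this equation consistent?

No

Vol (volume) has dimensions [L^3].
rho (density) has dimensions [L^-3 M].
m (mass) has dimensions [M].

Left side: [M]
Right side: [L^-3 M^2]

The two sides have different dimensions, so the equation is NOT dimensionally consistent.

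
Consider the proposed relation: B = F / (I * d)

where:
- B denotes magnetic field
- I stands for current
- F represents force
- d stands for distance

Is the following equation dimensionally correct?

Yes

B (magnetic field) has dimensions [I^-1 M T^-2].
I (current) has dimensions [I].
F (force) has dimensions [L M T^-2].
d (distance) has dimensions [L].

Left side: [I^-1 M T^-2]
Right side: [I^-1 M T^-2]

Both sides have the same dimensions, so the equation is dimensionally consistent.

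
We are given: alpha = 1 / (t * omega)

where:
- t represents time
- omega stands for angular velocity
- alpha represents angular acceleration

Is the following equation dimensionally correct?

No

t (time) has dimensions [T].
omega (angular velocity) has dimensions [T^-1].
alpha (angular acceleration) has dimensions [T^-2].

Left side: [T^-2]
Right side: [dimensionless]

The two sides have different dimensions, so the equation is NOT dimensionally consistent.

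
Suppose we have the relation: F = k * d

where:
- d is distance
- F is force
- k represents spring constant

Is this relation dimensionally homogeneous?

Yes

d (distance) has dimensions [L].
F (force) has dimensions [L M T^-2].
k (spring constant) has dimensions [M T^-2].

Left side: [L M T^-2]
Right side: [L M T^-2]

Both sides have the same dimensions, so the equation is dimensionally consistent.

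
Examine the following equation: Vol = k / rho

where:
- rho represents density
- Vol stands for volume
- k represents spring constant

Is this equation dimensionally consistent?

No

rho (density) has dimensions [L^-3 M].
Vol (volume) has dimensions [L^3].
k (spring constant) has dimensions [M T^-2].

Left side: [L^3]
Right side: [L^3 T^-2]

The two sides have different dimensions, so the equation is NOT dimensionally consistent.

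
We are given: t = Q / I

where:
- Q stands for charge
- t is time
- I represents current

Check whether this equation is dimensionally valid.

Yes

Q (charge) has dimensions [I T].
t (time) has dimensions [T].
I (current) has dimensions [I].

Left side: [T]
Right side: [T]

Both sides have the same dimensions, so the equation is dimensionally consistent.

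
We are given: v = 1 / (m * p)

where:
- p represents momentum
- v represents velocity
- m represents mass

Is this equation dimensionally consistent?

No

p (momentum) has dimensions [L M T^-1].
v (velocity) has dimensions [L T^-1].
m (mass) has dimensions [M].

Left side: [L T^-1]
Right side: [L^-1 M^-2 T]

The two sides have different dimensions, so the equation is NOT dimensionally consistent.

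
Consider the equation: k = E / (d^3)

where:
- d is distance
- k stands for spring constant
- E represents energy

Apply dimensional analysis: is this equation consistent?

No

d (distance) has dimensions [L].
k (spring constant) has dimensions [M T^-2].
E (energy) has dimensions [L^2 M T^-2].

Left side: [M T^-2]
Right side: [L^-1 M T^-2]

The two sides have different dimensions, so the equation is NOT dimensionally consistent.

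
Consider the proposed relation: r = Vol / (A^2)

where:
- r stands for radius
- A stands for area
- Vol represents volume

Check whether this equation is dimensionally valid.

No

r (radius) has dimensions [L].
A (area) has dimensions [L^2].
Vol (volume) has dimensions [L^3].

Left side: [L]
Right side: [L^-1]

The two sides have different dimensions, so the equation is NOT dimensionally consistent.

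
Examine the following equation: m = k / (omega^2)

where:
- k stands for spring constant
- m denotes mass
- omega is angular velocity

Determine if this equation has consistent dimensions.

Yes

k (spring constant) has dimensions [M T^-2].
m (mass) has dimensions [M].
omega (angular velocity) has dimensions [T^-1].

Left side: [M]
Right side: [M]

Both sides have the same dimensions, so the equation is dimensionally consistent.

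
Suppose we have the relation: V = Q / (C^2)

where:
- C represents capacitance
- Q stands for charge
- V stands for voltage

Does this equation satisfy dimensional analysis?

No

C (capacitance) has dimensions [I^2 L^-2 M^-1 T^4].
Q (charge) has dimensions [I T].
V (voltage) has dimensions [I^-1 L^2 M T^-3].

Left side: [I^-1 L^2 M T^-3]
Right side: [I^-3 L^4 M^2 T^-7]

The two sides have different dimensions, so the equation is NOT dimensionally consistent.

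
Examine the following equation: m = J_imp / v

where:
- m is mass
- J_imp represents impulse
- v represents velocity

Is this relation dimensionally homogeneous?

Yes

m (mass) has dimensions [M].
J_imp (impulse) has dimensions [L M T^-1].
v (velocity) has dimensions [L T^-1].

Left side: [M]
Right side: [M]

Both sides have the same dimensions, so the equation is dimensionally consistent.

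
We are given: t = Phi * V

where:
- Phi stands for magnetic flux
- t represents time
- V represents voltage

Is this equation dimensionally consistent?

No

Phi (magnetic flux) has dimensions [I^-1 L^2 M T^-2].
t (time) has dimensions [T].
V (voltage) has dimensions [I^-1 L^2 M T^-3].

Left side: [T]
Right side: [I^-2 L^4 M^2 T^-5]

The two sides have different dimensions, so the equation is NOT dimensionally consistent.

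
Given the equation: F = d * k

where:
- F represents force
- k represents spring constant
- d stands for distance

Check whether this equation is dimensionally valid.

Yes

F (force) has dimensions [L M T^-2].
k (spring constant) has dimensions [M T^-2].
d (distance) has dimensions [L].

Left side: [L M T^-2]
Right side: [L M T^-2]

Both sides have the same dimensions, so the equation is dimensionally consistent.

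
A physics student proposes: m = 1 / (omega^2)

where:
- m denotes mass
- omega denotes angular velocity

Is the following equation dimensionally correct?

No

m (mass) has dimensions [M].
omega (angular velocity) has dimensions [T^-1].

Left side: [M]
Right side: [T^2]

The two sides have different dimensions, so the equation is NOT dimensionally consistent.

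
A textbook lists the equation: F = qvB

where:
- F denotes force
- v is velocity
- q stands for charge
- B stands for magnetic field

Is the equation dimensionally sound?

Yes

F (force) has dimensions [L M T^-2].
v (velocity) has dimensions [L T^-1].
q (charge) has dimensions [I T].
B (magnetic field) has dimensions [I^-1 M T^-2].

Left side: [L M T^-2]
Right side: [L M T^-2]

Both sides have the same dimensions, so the equation is dimensionally consistent.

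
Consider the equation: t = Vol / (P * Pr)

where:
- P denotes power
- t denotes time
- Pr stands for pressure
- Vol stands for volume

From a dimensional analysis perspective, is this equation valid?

No

P (power) has dimensions [L^2 M T^-3].
t (time) has dimensions [T].
Pr (pressure) has dimensions [L^-1 M T^-2].
Vol (volume) has dimensions [L^3].

Left side: [T]
Right side: [L^2 M^-2 T^5]

The two sides have different dimensions, so the equation is NOT dimensionally consistent.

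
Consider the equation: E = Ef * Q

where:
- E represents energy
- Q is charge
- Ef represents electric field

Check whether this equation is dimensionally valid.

No

E (energy) has dimensions [L^2 M T^-2].
Q (charge) has dimensions [I T].
Ef (electric field) has dimensions [I^-1 L M T^-3].

Left side: [L^2 M T^-2]
Right side: [L M T^-2]

The two sides have different dimensions, so the equation is NOT dimensionally consistent.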